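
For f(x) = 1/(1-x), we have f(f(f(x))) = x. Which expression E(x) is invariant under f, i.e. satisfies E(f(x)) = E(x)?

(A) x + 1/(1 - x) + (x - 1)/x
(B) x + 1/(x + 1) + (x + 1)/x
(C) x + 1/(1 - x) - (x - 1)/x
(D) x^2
A

Replace x by f(x) = 1/(1 - x) in each option and simplify. As a quick numerical cross-check, also compare E(4) with E(f(4)) = E(-1/3).

(A) x + 1/(1 - x) + (x - 1)/x  ->  (1/(1 - x)) + 1/(1 - (1/(1 - x))) + ((1/(1 - x)) - 1)/(1/(1 - x)), which simplifies back to x + 1/(1 - x) + (x - 1)/x; check: E(4) = 53/12, E(-1/3) = 53/12.   [invariant]
(B) x + 1/(x + 1) + (x + 1)/x  ->  (1/(1 - x)) + 1/((1/(1 - x)) + 1) + ((1/(1 - x)) + 1)/(1/(1 - x)) = (-x^3 + 6x^2 - 11x + 7)/(x^2 - 3x + 2); check: E(4) = 109/20 but E(-1/3) = -5/6.   [not invariant]
(C) x + 1/(1 - x) - (x - 1)/x  ->  (1/(1 - x)) + 1/(1 - (1/(1 - x))) - ((1/(1 - x)) - 1)/(1/(1 - x)) = (x^2(1 - x) - x + (x - 1)^2)/(x(x - 1)); check: E(4) = 35/12 but E(-1/3) = -43/12.   [not invariant]
(D) x^2  ->  (1/(1 - x))^2 = (x - 1)^(-2); check: E(4) = 16 but E(-1/3) = 1/9.   [not invariant]

Only (A) is unchanged. Indeed f(f(x)) = 1/(1 - 1/(1-x)) = (1-x)/(-x) = (x-1)/x, so E(x) = x + f(x) + f(f(x)) is the sum over the whole 3-cycle; applying f just permutes the three terms cyclically (x -> f(x) -> f(f(x)) -> x), leaving the sum unchanged.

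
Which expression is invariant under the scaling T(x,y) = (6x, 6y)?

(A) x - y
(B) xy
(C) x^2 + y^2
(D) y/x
D

Under the uniform scaling T(x,y) = (6x, 6y):
Substitute the transformed coordinates into each option and compare with the original:
(A) x - y  ->  (6x) - (6y) = 6x - 6y   [differs from x - y: not invariant]
(B) xy  ->  (6x)(6y) = 36xy   [differs from xy: not invariant]
(C) x^2 + y^2  ->  (6x)^2 + (6y)^2 = 36x^2 + 36y^2   [differs from x^2 + y^2: not invariant]
(D) y/x  ->  (6y)/(6x) = y/x   [equals y/x: invariant]

Only option (D), y/x, is unchanged by the transformation.
The common factor 6 cancels in a ratio of coordinates, while sums, products and sums of squares pick up factors of 6 or 36.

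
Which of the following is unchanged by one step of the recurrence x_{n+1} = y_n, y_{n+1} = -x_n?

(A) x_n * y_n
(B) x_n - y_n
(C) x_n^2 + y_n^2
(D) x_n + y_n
C

For the recurrence x_{n+1} = y_n, y_{n+1} = -x_n:

x_{n+1}^2 + y_{n+1}^2 = y_n^2 + (-x_n)^2 = x_n^2 + y_n^2
The sum of squares is conserved (like energy in a harmonic oscillator).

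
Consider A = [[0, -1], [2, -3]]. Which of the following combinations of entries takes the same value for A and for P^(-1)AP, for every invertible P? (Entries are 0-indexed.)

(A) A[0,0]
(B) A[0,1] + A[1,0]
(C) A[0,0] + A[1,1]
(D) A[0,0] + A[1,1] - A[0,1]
C

A[0,0] + A[1,1] is the trace of A. By the cyclic property of the trace, tr(P^(-1)AP) = tr(APP^(-1)) = tr(A), so it is the same for every matrix similar to A.

The other combinations are not similarity invariants. For example, take P = [[1, 2], [0, 1]] (det P = 1), so P^(-1) = [[1, -2], [0, 1]] and
B = P^(-1)AP = [[-4, -3], [2, 1]].
Evaluating each option on A and on B:
(A) A[0,0]: 0 for A, -4 for B -> changes
(B) A[0,1] + A[1,0]: 1 for A, -1 for B -> changes
(C) A[0,0] + A[1,1]: -3 for A, -3 for B -> unchanged
(D) A[0,0] + A[1,1] - A[0,1]: -2 for A, 0 for B -> changes

Only (C) A[0,0] + A[1,1] = -3 survives (and it does so for every P, not just this one), so it is the invariant.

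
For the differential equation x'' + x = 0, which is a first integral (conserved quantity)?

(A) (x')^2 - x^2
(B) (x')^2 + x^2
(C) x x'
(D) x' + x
B

A first integral I satisfies dI/dt = 0 along every solution. Differentiate each option and use the equation of motion:
(A) d/dt[(x')^2 - x^2] = 2x'x'' - 2x x' = -4x x', not identically 0
(B) d/dt[(x')^2 + x^2] = 2x'x'' + 2x x' = 2x'(-x) + 2x x' = 0
(C) d/dt[x x'] = (x')^2 + x x'' = (x')^2 - x^2, not identically 0
(D) d/dt[x' + x] = x'' + x' = -x + x', not identically 0

Only (B) has zero time-derivative. So the energy-like quantity (x')^2 + x^2 is the first integral.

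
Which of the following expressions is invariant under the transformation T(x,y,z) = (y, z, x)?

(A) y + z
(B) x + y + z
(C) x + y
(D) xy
B

Apply T(x,y,z) = (y, z, x) to each option, i.e. replace (x, y, z) by the transformed coordinates.
Substitute the transformed coordinates into each option and compare with the original:
(A) y + z  ->  (z) + (x) = x + z   [differs from y + z: not invariant]
(B) x + y + z  ->  (y) + (z) + (x) = x + y + z   [equals x + y + z: invariant]
(C) x + y  ->  (y) + (z) = y + z   [differs from x + y: not invariant]
(D) xy  ->  (y)(z) = yz   [differs from xy: not invariant]

Only option (B), x + y + z, is unchanged by the transformation.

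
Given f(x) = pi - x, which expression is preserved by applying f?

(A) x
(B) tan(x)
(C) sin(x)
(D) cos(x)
C

For f(x) = pi - x:
sin(pi - x) = sin(x), so sine is invariant under this transformation.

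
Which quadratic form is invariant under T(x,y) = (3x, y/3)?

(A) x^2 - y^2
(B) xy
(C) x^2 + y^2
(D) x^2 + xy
B

T multiplies x by 3 and divides y by 3.
Substitute the transformed coordinates into each option and compare with the original:
(A) x^2 - y^2  ->  (3x)^2 - (y/3)^2 = 9x^2 - y^2/9   [differs from x^2 - y^2: not invariant]
(B) xy  ->  (3x)(y/3) = xy   [equals xy: invariant]
(C) x^2 + y^2  ->  (3x)^2 + (y/3)^2 = 9x^2 + y^2/9   [differs from x^2 + y^2: not invariant]
(D) x^2 + xy  ->  (3x)^2 + (3x)(y/3) = 9x^2 + xy   [differs from x^2 + xy: not invariant]

Only option (B), xy, is unchanged by the transformation.
The factors 3 and 1/3 cancel only in the pure product xy.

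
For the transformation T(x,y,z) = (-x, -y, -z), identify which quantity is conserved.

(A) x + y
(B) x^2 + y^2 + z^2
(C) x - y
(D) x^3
B

Apply T(x,y,z) = (-x, -y, -z) to each option, i.e. replace (x, y, z) by the transformed coordinates.
Substitute the transformed coordinates into each option and compare with the original:
(A) x + y  ->  (-x) + (-y) = -x - y   [differs from x + y: not invariant]
(B) x^2 + y^2 + z^2  ->  (-x)^2 + (-y)^2 + (-z)^2 = x^2 + y^2 + z^2   [equals x^2 + y^2 + z^2: invariant]
(C) x - y  ->  (-x) - (-y) = -x + y   [differs from x - y: not invariant]
(D) x^3  ->  (-x)^3 = -x^3   [differs from x^3: not invariant]

Only option (B), x^2 + y^2 + z^2, is unchanged by the transformation.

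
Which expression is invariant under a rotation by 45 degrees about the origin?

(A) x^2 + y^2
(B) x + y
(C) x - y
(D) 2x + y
A

A rotation by 45 degrees sends (x, y) to (sqrt(2)x/2 - sqrt(2)y/2, sqrt(2)x/2 + sqrt(2)y/2).
Substitute the transformed coordinates into each option and compare with the original:
(A) x^2 + y^2  ->  (sqrt(2)x/2 - sqrt(2)y/2)^2 + (sqrt(2)x/2 + sqrt(2)y/2)^2 = x^2 + y^2   [equals x^2 + y^2: invariant]
(B) x + y  ->  (sqrt(2)x/2 - sqrt(2)y/2) + (sqrt(2)x/2 + sqrt(2)y/2) = sqrt(2)x   [differs from x + y: not invariant]
(C) x - y  ->  (sqrt(2)x/2 - sqrt(2)y/2) - (sqrt(2)x/2 + sqrt(2)y/2) = -sqrt(2)y   [differs from x - y: not invariant]
(D) 2x + y  ->  2(sqrt(2)x/2 - sqrt(2)y/2) + (sqrt(2)x/2 + sqrt(2)y/2) = 3sqrt(2)x/2 - sqrt(2)y/2   [differs from 2x + y: not invariant]

Only option (A), x^2 + y^2, is unchanged by the transformation.
Geometrically, x^2 + y^2 is the squared distance from the origin, which every rotation about the origin preserves.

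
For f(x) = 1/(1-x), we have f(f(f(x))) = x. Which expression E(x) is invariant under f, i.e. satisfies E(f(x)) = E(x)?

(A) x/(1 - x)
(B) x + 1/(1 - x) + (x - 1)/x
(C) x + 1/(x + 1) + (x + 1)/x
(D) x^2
B

Replace x by f(x) = 1/(1 - x) in each option and simplify. As a quick numerical cross-check, also compare E(4) with E(f(4)) = E(-1/3).

(A) x/(1 - x)  ->  (1/(1 - x))/(1 - (1/(1 - x))) = -1/x; check: E(4) = -4/3 but E(-1/3) = -1/4.   [not invariant]
(B) x + 1/(1 - x) + (x - 1)/x  ->  (1/(1 - x)) + 1/(1 - (1/(1 - x))) + ((1/(1 - x)) - 1)/(1/(1 - x)), which simplifies back to x + 1/(1 - x) + (x - 1)/x; check: E(4) = 53/12, E(-1/3) = 53/12.   [invariant]
(C) x + 1/(x + 1) + (x + 1)/x  ->  (1/(1 - x)) + 1/((1/(1 - x)) + 1) + ((1/(1 - x)) + 1)/(1/(1 - x)) = (-x^3 + 6x^2 - 11x + 7)/(x^2 - 3x + 2); check: E(4) = 109/20 but E(-1/3) = -5/6.   [not invariant]
(D) x^2  ->  (1/(1 - x))^2 = (x - 1)^(-2); check: E(4) = 16 but E(-1/3) = 1/9.   [not invariant]

Only (B) is unchanged. Indeed f(f(x)) = 1/(1 - 1/(1-x)) = (1-x)/(-x) = (x-1)/x, so E(x) = x + f(x) + f(f(x)) is the sum over the whole 3-cycle; applying f just permutes the three terms cyclically (x -> f(x) -> f(f(x)) -> x), leaving the sum unchanged.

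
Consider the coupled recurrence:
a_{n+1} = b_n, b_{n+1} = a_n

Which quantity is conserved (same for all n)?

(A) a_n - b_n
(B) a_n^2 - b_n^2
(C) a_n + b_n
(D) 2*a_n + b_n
C

Replace a_n by a_{n+1} = b_n and b_n by b_{n+1} = a_n in each option and simplify:
(A) a_n - b_n  ->  (b_n) - (a_n) = -a_n + b_n   [not conserved]
(B) a_n^2 - b_n^2  ->  (b_n)^2 - (a_n)^2 = -a_n^2 + b_n^2   [not conserved]
(C) a_n + b_n  ->  (b_n) + (a_n) = a_n + b_n   [conserved]
(D) 2*a_n + b_n  ->  2*(b_n) + (a_n) = a_n + 2*b_n   [not conserved]

Only (C) a_n + b_n returns to itself after one step, so it is the conserved quantity.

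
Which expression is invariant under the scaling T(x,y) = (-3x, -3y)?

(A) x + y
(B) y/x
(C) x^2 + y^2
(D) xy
B

Under the uniform scaling T(x,y) = (-3x, -3y):
Substitute the transformed coordinates into each option and compare with the original:
(A) x + y  ->  (-3x) + (-3y) = -3x - 3y   [differs from x + y: not invariant]
(B) y/x  ->  (-3y)/(-3x) = y/x   [equals y/x: invariant]
(C) x^2 + y^2  ->  (-3x)^2 + (-3y)^2 = 9x^2 + 9y^2   [differs from x^2 + y^2: not invariant]
(D) xy  ->  (-3x)(-3y) = 9xy   [differs from xy: not invariant]

Only option (B), y/x, is unchanged by the transformation.
The common factor -3 cancels in a ratio of coordinates, while sums, products and sums of squares pick up factors of -3 or 9.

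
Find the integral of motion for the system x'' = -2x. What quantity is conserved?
E = (x')^2 + 2x^2

Multiply the equation by x':
x' * x'' = -2x * x'
The left side is d/dt[(x')^2/2] and the right side is d/dt[-2x^2/2], so
d/dt[(x')^2/2 + 2x^2/2] = 0, i.e. (x')^2/2 + 2x^2/2 = constant.
Multiplying by 2, the integral of motion is E = (x')^2 + 2x^2.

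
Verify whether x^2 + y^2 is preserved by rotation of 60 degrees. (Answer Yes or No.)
Yes

Applying rotation by 60 degrees: x' = x*cos(60 degrees) - y*sin(60 degrees) = x/2 - sqrt(3)y/2, y' = x*sin(60 degrees) + y*cos(60 degrees) = sqrt(3)x/2 + y/2

Substituting into x^2 + y^2:
(x/2 - sqrt(3)y/2)^2 + (sqrt(3)x/2 + y/2)^2
= x^2 + y^2

This equals the original expression x^2 + y^2, so it IS invariant.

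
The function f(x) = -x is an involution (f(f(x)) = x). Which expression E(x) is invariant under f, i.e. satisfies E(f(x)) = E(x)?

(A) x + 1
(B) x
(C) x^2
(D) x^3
C

Replace x by f(x) = -x in each option and simplify. As a quick numerical cross-check, also compare E(3) with E(f(3)) = E(-3).

(A) x + 1  ->  (-x) + 1 = 1 - x; check: E(3) = 4 but E(-3) = -2.   [not invariant]
(B) x  ->  (-x) = -x; check: E(3) = 3 but E(-3) = -3.   [not invariant]
(C) x^2  ->  (-x)^2, which simplifies back to x^2; check: E(3) = 9, E(-3) = 9.   [invariant]
(D) x^3  ->  (-x)^3 = -x^3; check: E(3) = 27 but E(-3) = -27.   [not invariant]

Only (C) is unchanged. E is symmetric under swapping x with f(x) = -x, which is exactly what an involution does.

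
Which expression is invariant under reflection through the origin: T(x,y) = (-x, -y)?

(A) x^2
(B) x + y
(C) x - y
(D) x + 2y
A

The map is reflection through the origin: T(x,y) = (-x, -y).
Substitute the transformed coordinates into each option and compare with the original:
(A) x^2  ->  (-x)^2 = x^2   [equals x^2: invariant]
(B) x + y  ->  (-x) + (-y) = -x - y   [differs from x + y: not invariant]
(C) x - y  ->  (-x) - (-y) = -x + y   [differs from x - y: not invariant]
(D) x + 2y  ->  (-x) + 2(-y) = -x - 2y   [differs from x + 2y: not invariant]

Only option (A), x^2, is unchanged by the transformation.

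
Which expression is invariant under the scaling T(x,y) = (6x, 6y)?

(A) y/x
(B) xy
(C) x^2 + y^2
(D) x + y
A

Under the uniform scaling T(x,y) = (6x, 6y):
Substitute the transformed coordinates into each option and compare with the original:
(A) y/x  ->  (6y)/(6x) = y/x   [equals y/x: invariant]
(B) xy  ->  (6x)(6y) = 36xy   [differs from xy: not invariant]
(C) x^2 + y^2  ->  (6x)^2 + (6y)^2 = 36x^2 + 36y^2   [differs from x^2 + y^2: not invariant]
(D) x + y  ->  (6x) + (6y) = 6x + 6y   [differs from x + y: not invariant]

Only option (A), y/x, is unchanged by the transformation.
The common factor 6 cancels in a ratio of coordinates, while sums, products and sums of squares pick up factors of 6 or 36.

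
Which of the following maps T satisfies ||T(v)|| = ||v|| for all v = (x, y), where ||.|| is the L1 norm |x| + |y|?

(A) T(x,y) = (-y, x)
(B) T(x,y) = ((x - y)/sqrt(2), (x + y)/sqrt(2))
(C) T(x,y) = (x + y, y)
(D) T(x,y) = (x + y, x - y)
A

A transformation preserves a norm if ||T(v)|| = ||v|| for every v; a single vector where the norm changes rules an option out.

(A) T(x,y) = (-y, x): preserves the norm -- it only permutes the coordinates and/or flips signs, which leaves |x| + |y| unchanged.
(B) T(x,y) = ((x - y)/sqrt(2), (x + y)/sqrt(2)): v = (1, 0) has norm |1| + |0| = 1, but T(v) = (sqrt(2)/2, sqrt(2)/2) has norm sqrt(2) -- not preserved.
(C) T(x,y) = (x + y, y): v = (0, 1) has norm |0| + |1| = 1, but T(v) = (1, 1) has norm 2 -- not preserved.
(D) T(x,y) = (x + y, x - y): v = (1, 0) has norm |1| + |0| = 1, but T(v) = (1, 1) has norm 2 -- not preserved.

Therefore the answer is (A).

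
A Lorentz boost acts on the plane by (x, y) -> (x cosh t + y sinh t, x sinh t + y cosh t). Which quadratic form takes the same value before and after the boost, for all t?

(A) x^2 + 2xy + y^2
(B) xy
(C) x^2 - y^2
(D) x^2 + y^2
C

Write x' = x cosh t + y sinh t, y' = x sinh t + y cosh t and substitute into each option:
(A) x^2 + 2xy + y^2: (x' + y')^2 with x' + y' = (x + y)(cosh t + sinh t) = (x + y)e^t, so it becomes (x + y)^2 e^(2t)   [not invariant for t != 0]
(B) xy: (x cosh t + y sinh t)(x sinh t + y cosh t) = xy(cosh^2 t + sinh^2 t) + (x^2 + y^2) sinh t cosh t = xy cosh 2t + (x^2 + y^2)(sinh 2t)/2   [not invariant for t != 0]
(C) x^2 - y^2: (x cosh t + y sinh t)^2 - (x sinh t + y cosh t)^2 = x^2(cosh^2 t - sinh^2 t) + 2xy(cosh t sinh t - sinh t cosh t) + y^2(sinh^2 t - cosh^2 t) = x^2 - y^2   [invariant, using cosh^2 t - sinh^2 t = 1]
(D) x^2 + y^2: (x cosh t + y sinh t)^2 + (x sinh t + y cosh t)^2 = (x^2 + y^2)(cosh^2 t + sinh^2 t) + 4xy sinh t cosh t = (x^2 + y^2) cosh 2t + 2xy sinh 2t   [not invariant for t != 0]

Only (C) x^2 - y^2 is unchanged; it is the Minkowski form preserved by Lorentz boosts, just as x^2 + y^2 is preserved by ordinary rotations.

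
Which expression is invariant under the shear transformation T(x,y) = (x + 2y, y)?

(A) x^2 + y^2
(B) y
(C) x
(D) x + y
B

Under the shear T(x,y) = (x + 2y, y):
Substitute the transformed coordinates into each option and compare with the original:
(A) x^2 + y^2  ->  (x + 2y)^2 + (y)^2 = x^2 + 4xy + 5y^2   [differs from x^2 + y^2: not invariant]
(B) y  ->  (y) = y   [equals y: invariant]
(C) x  ->  (x + 2y) = x + 2y   [differs from x: not invariant]
(D) x + y  ->  (x + 2y) + (y) = x + 3y   [differs from x + y: not invariant]

Only option (B), y, is unchanged by the transformation.
A horizontal shear moves points parallel to the x-axis, so the y-coordinate (and any function of y alone) is unchanged.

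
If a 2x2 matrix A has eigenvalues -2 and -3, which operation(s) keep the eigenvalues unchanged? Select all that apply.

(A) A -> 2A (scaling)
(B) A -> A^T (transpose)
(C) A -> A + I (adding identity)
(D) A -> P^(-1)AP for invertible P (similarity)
B and D

Eigenvalues are preserved by:
1. Similarity transformations: A -> P^(-1)AP (same characteristic polynomial)
2. Transpose: A^T has the same eigenvalues as A

Eigenvalues are NOT preserved by:
- Adding identity: eigenvalues become -2+1, -3+1
- Scaling: eigenvalues become -4, -6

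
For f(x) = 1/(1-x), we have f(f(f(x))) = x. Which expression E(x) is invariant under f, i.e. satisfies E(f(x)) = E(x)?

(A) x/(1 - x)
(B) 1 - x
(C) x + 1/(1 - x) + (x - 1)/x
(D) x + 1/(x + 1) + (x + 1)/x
C

Replace x by f(x) = 1/(1 - x) in each option and simplify. As a quick numerical cross-check, also compare E(5) with E(f(5)) = E(-1/4).

(A) x/(1 - x)  ->  (1/(1 - x))/(1 - (1/(1 - x))) = -1/x; check: E(5) = -5/4 but E(-1/4) = -1/5.   [not invariant]
(B) 1 - x  ->  1 - (1/(1 - x)) = x/(x - 1); check: E(5) = -4 but E(-1/4) = 5/4.   [not invariant]
(C) x + 1/(1 - x) + (x - 1)/x  ->  (1/(1 - x)) + 1/(1 - (1/(1 - x))) + ((1/(1 - x)) - 1)/(1/(1 - x)), which simplifies back to x + 1/(1 - x) + (x - 1)/x; check: E(5) = 111/20, E(-1/4) = 111/20.   [invariant]
(D) x + 1/(x + 1) + (x + 1)/x  ->  (1/(1 - x)) + 1/((1/(1 - x)) + 1) + ((1/(1 - x)) + 1)/(1/(1 - x)) = (-x^3 + 6x^2 - 11x + 7)/(x^2 - 3x + 2); check: E(5) = 191/30 but E(-1/4) = -23/12.   [not invariant]

Only (C) is unchanged. Indeed f(f(x)) = 1/(1 - 1/(1-x)) = (1-x)/(-x) = (x-1)/x, so E(x) = x + f(x) + f(f(x)) is the sum over the whole 3-cycle; applying f just permutes the three terms cyclically (x -> f(x) -> f(f(x)) -> x), leaving the sum unchanged.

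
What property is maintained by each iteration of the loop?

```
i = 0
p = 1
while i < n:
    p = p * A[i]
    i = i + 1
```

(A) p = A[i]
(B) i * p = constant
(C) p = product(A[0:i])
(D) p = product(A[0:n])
C

A loop invariant must hold before the first iteration and be re-established by every execution of the body.

(C) p = product(A[0:i]): Initially i = 0 and p = 1 = product of the empty slice A[0:0]. If p = product(A[0:i]) holds at the top of an iteration, the body sets p to product(A[0:i]) * A[i] = product(A[0:i+1]) and then i to i+1, so the property is restored. At exit i = n, giving p = product(A[0:n]).

The other options fail:
(A) p = A[i]: after the first iteration p = A[0] but i = 1; in general p is a product of several elements, not a single one.
(B) i * p = constant: initially i * p = 0, but after one iteration it is 1 * A[0], which is nonzero in general.
(D) p = product(A[0:n]): false before the loop (p = 1, not the full product) -- it only becomes true at exit.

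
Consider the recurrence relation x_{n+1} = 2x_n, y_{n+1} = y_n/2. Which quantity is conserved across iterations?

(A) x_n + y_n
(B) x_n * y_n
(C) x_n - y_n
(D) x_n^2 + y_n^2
B

For the recurrence x_{n+1} = 2x_n, y_{n+1} = y_n/2:

x_{n+1} * y_{n+1} = (2x_n) * (y_n/2) = x_n * y_n
The product is conserved.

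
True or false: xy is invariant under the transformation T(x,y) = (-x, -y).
True

Substitute T(x,y) = (-x, -y) into the expression and compare with the original.

Original: xy
After applying T: (-x)(-y) = xy

This is identical to the original xy, so the expression is invariant.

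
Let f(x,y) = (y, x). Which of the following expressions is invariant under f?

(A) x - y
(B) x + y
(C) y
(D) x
B

For f(x,y) = (y, x):
After applying f: x' = y, y' = x. So x' + y' = y + x = x + y.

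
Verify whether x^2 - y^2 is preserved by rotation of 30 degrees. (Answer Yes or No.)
No

Applying rotation by 30 degrees: x' = x*cos(30 degrees) - y*sin(30 degrees) = sqrt(3)x/2 - y/2, y' = x*sin(30 degrees) + y*cos(30 degrees) = x/2 + sqrt(3)y/2

Substituting into x^2 - y^2:
(sqrt(3)x/2 - y/2)^2 - (x/2 + sqrt(3)y/2)^2
= x^2/2 - sqrt(3)xy - y^2/2

This differs from the original expression x^2 - y^2, so it is NOT invariant.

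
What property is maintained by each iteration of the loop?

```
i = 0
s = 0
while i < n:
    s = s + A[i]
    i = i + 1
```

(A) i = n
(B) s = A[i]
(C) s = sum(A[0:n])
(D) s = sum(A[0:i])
D

A loop invariant must hold before the first iteration and be re-established by every execution of the body.

(D) s = sum(A[0:i]): Initially i = 0 and s = 0 = sum of the empty slice A[0:0]. If s = sum(A[0:i]) holds at the top of an iteration, the body sets s to sum(A[0:i]) + A[i] = sum(A[0:i+1]) and then i to i+1, so s = sum(A[0:i]) holds again. At exit i = n, giving s = sum(A[0:n]).

The other options fail:
(A) i = n: false initially (i = 0); it is the exit condition, not an invariant.
(B) s = A[i]: after the first iteration s = A[0] but i = 1, so s = A[i] compares s with the wrong element (and fails in general).
(C) s = sum(A[0:n]): false before the loop (s = 0, not the full sum) -- it only becomes true at exit.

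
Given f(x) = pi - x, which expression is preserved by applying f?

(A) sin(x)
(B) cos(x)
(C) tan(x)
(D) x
A

For f(x) = pi - x:
sin(pi - x) = sin(x), so sine is invariant under this transformation.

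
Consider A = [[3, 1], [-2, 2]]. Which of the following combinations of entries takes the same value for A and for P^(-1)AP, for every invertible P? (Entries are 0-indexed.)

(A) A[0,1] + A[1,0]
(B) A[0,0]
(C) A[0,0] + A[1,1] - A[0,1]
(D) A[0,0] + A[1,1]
D

A[0,0] + A[1,1] is the trace of A. By the cyclic property of the trace, tr(P^(-1)AP) = tr(APP^(-1)) = tr(A), so it is the same for every matrix similar to A.

The other combinations are not similarity invariants. For example, take P = [[1, 1], [1, 2]] (det P = 1), so P^(-1) = [[2, -1], [-1, 1]] and
B = P^(-1)AP = [[8, 8], [-4, -3]].
Evaluating each option on A and on B:
(A) A[0,1] + A[1,0]: -1 for A, 4 for B -> changes
(B) A[0,0]: 3 for A, 8 for B -> changes
(C) A[0,0] + A[1,1] - A[0,1]: 4 for A, -3 for B -> changes
(D) A[0,0] + A[1,1]: 5 for A, 5 for B -> unchanged

Only (D) A[0,0] + A[1,1] = 5 survives (and it does so for every P, not just this one), so it is the invariant.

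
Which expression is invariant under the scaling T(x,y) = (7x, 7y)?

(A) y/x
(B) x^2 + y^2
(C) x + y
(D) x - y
A

Under the uniform scaling T(x,y) = (7x, 7y):
Substitute the transformed coordinates into each option and compare with the original:
(A) y/x  ->  (7y)/(7x) = y/x   [equals y/x: invariant]
(B) x^2 + y^2  ->  (7x)^2 + (7y)^2 = 49x^2 + 49y^2   [differs from x^2 + y^2: not invariant]
(C) x + y  ->  (7x) + (7y) = 7x + 7y   [differs from x + y: not invariant]
(D) x - y  ->  (7x) - (7y) = 7x - 7y   [differs from x - y: not invariant]

Only option (A), y/x, is unchanged by the transformation.
The common factor 7 cancels in a ratio of coordinates, while sums, products and sums of squares pick up factors of 7 or 49.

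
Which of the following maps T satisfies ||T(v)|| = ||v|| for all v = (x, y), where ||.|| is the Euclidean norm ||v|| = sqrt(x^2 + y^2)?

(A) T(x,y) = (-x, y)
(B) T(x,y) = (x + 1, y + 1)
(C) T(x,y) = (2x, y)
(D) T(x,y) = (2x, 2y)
A

A transformation preserves a norm if ||T(v)|| = ||v|| for every v; a single vector where the norm changes rules an option out.

(A) T(x,y) = (-x, y): preserves the norm -- it is an orthogonal map (a rotation/reflection), and (-x)^2 + (y)^2 simplifies to x^2 + y^2.
(B) T(x,y) = (x + 1, y + 1): v = (1, 0) has norm sqrt((1)^2 + (0)^2) = 1, but T(v) = (2, 1) has norm sqrt(5) -- not preserved.
(C) T(x,y) = (2x, y): v = (1, 0) has norm sqrt((1)^2 + (0)^2) = 1, but T(v) = (2, 0) has norm 2 -- not preserved.
(D) T(x,y) = (2x, 2y): v = (1, 0) has norm sqrt((1)^2 + (0)^2) = 1, but T(v) = (2, 0) has norm 2 -- not preserved.

Therefore the answer is (A).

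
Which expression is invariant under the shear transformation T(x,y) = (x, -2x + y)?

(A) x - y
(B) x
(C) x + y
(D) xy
B

Under the shear T(x,y) = (x, -2x + y):
Substitute the transformed coordinates into each option and compare with the original:
(A) x - y  ->  (x) - (-2x + y) = 3x - y   [differs from x - y: not invariant]
(B) x  ->  (x) = x   [equals x: invariant]
(C) x + y  ->  (x) + (-2x + y) = -x + y   [differs from x + y: not invariant]
(D) xy  ->  (x)(-2x + y) = -2x^2 + xy   [differs from xy: not invariant]

Only option (B), x, is unchanged by the transformation.
A vertical shear moves points parallel to the y-axis, so the x-coordinate (and any function of x alone) is unchanged.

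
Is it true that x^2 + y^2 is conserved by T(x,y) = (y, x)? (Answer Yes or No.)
Yes

Substitute T(x,y) = (y, x) into the expression and compare with the original.

Original: x^2 + y^2
After applying T: (y)^2 + (x)^2 = x^2 + y^2

This is identical to the original x^2 + y^2, so the expression is invariant.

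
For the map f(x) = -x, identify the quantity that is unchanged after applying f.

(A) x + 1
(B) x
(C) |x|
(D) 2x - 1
C

For f(x) = -x:
Applying f replaces x by -x. Since |-x| = |x|, the absolute value is unchanged by f, whereas x -> -x, 2x - 1 -> -2x - 1 and x + 1 -> -x + 1 all change.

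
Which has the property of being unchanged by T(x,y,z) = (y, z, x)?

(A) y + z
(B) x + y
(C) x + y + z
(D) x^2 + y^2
C

Apply T(x,y,z) = (y, z, x) to each option, i.e. replace (x, y, z) by the transformed coordinates.
Substitute the transformed coordinates into each option and compare with the original:
(A) y + z  ->  (z) + (x) = x + z   [differs from y + z: not invariant]
(B) x + y  ->  (y) + (z) = y + z   [differs from x + y: not invariant]
(C) x + y + z  ->  (y) + (z) + (x) = x + y + z   [equals x + y + z: invariant]
(D) x^2 + y^2  ->  (y)^2 + (z)^2 = y^2 + z^2   [differs from x^2 + y^2: not invariant]

Only option (C), x + y + z, is unchanged by the transformation.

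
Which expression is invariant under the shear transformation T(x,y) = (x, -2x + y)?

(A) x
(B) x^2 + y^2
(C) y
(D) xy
A

Under the shear T(x,y) = (x, -2x + y):
Substitute the transformed coordinates into each option and compare with the original:
(A) x  ->  (x) = x   [equals x: invariant]
(B) x^2 + y^2  ->  (x)^2 + (-2x + y)^2 = 5x^2 - 4xy + y^2   [differs from x^2 + y^2: not invariant]
(C) y  ->  (-2x + y) = -2x + y   [differs from y: not invariant]
(D) xy  ->  (x)(-2x + y) = -2x^2 + xy   [differs from xy: not invariant]

Only option (A), x, is unchanged by the transformation.
A vertical shear moves points parallel to the y-axis, so the x-coordinate (and any function of x alone) is unchanged.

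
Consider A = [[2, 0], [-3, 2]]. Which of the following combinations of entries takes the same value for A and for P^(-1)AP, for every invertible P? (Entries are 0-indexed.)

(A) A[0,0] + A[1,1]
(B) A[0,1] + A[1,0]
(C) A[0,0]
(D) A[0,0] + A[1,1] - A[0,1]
A

A[0,0] + A[1,1] is the trace of A. By the cyclic property of the trace, tr(P^(-1)AP) = tr(APP^(-1)) = tr(A), so it is the same for every matrix similar to A.

The other combinations are not similarity invariants. For example, take P = [[1, 2], [0, 1]] (det P = 1), so P^(-1) = [[1, -2], [0, 1]] and
B = P^(-1)AP = [[8, 12], [-3, -4]].
Evaluating each option on A and on B:
(A) A[0,0] + A[1,1]: 4 for A, 4 for B -> unchanged
(B) A[0,1] + A[1,0]: -3 for A, 9 for B -> changes
(C) A[0,0]: 2 for A, 8 for B -> changes
(D) A[0,0] + A[1,1] - A[0,1]: 4 for A, -8 for B -> changes

Only (A) A[0,0] + A[1,1] = 4 survives (and it does so for every P, not just this one), so it is the invariant.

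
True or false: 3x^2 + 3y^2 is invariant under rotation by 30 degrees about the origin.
True

Applying rotation by 30 degrees: x' = x*cos(30 degrees) - y*sin(30 degrees) = sqrt(3)x/2 - y/2, y' = x*sin(30 degrees) + y*cos(30 degrees) = x/2 + sqrt(3)y/2

Substituting into 3x^2 + 3y^2:
3(sqrt(3)x/2 - y/2)^2 + 3(x/2 + sqrt(3)y/2)^2
= 3x^2 + 3y^2

This equals the original expression 3x^2 + 3y^2, so it IS invariant.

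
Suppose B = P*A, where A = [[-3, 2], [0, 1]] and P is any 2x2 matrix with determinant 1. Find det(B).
-3

By the multiplicative property of determinants, det(B) = det(P*A) = det(P) * det(A) = det(A),
so the determinant is invariant under multiplication by any determinant-1 matrix; we just need det(A).

det(A) = (-3)(1) - (2)(0) = -3 - 0 = -3

Therefore det(B) = 1 * (-3) = -3.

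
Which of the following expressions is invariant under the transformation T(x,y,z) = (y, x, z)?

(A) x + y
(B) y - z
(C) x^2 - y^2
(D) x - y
A

Apply T(x,y,z) = (y, x, z) to each option, i.e. replace (x, y, z) by the transformed coordinates.
Substitute the transformed coordinates into each option and compare with the original:
(A) x + y  ->  (y) + (x) = x + y   [equals x + y: invariant]
(B) y - z  ->  (x) - (z) = x - z   [differs from y - z: not invariant]
(C) x^2 - y^2  ->  (y)^2 - (x)^2 = -x^2 + y^2   [differs from x^2 - y^2: not invariant]
(D) x - y  ->  (y) - (x) = -x + y   [differs from x - y: not invariant]

Only option (A), x + y, is unchanged by the transformation.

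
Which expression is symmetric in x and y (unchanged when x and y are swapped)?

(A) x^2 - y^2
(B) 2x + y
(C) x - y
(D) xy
D

A symmetric expression is unchanged when the variables are permuted; here the transformation to test is the swap (x, y) -> (y, x).
Substitute the transformed coordinates into each option and compare with the original:
(A) x^2 - y^2  ->  (y)^2 - (x)^2 = -x^2 + y^2   [differs from x^2 - y^2: not invariant]
(B) 2x + y  ->  2(y) + (x) = x + 2y   [differs from 2x + y: not invariant]
(C) x - y  ->  (y) - (x) = -x + y   [differs from x - y: not invariant]
(D) xy  ->  (y)(x) = xy   [equals xy: invariant]

Only option (D), xy, is unchanged by the transformation.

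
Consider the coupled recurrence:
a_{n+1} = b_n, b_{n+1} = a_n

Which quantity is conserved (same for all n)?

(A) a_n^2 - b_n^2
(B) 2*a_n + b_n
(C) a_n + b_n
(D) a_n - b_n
C

Replace a_n by a_{n+1} = b_n and b_n by b_{n+1} = a_n in each option and simplify:
(A) a_n^2 - b_n^2  ->  (b_n)^2 - (a_n)^2 = -a_n^2 + b_n^2   [not conserved]
(B) 2*a_n + b_n  ->  2*(b_n) + (a_n) = a_n + 2*b_n   [not conserved]
(C) a_n + b_n  ->  (b_n) + (a_n) = a_n + b_n   [conserved]
(D) a_n - b_n  ->  (b_n) - (a_n) = -a_n + b_n   [not conserved]

Only (C) a_n + b_n returns to itself after one step, so it is the conserved quantity.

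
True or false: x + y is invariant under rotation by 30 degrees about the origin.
False

Applying rotation by 30 degrees: x' = x*cos(30 degrees) - y*sin(30 degrees) = sqrt(3)x/2 - y/2, y' = x*sin(30 degrees) + y*cos(30 degrees) = x/2 + sqrt(3)y/2

Substituting into x + y:
(sqrt(3)x/2 - y/2) + (x/2 + sqrt(3)y/2)
= x/2 + sqrt(3)x/2 - y/2 + sqrt(3)y/2

This differs from the original expression x + y, so it is NOT invariant.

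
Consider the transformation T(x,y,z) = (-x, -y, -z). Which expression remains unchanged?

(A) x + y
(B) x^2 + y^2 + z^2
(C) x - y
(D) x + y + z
B

Apply T(x,y,z) = (-x, -y, -z) to each option, i.e. replace (x, y, z) by the transformed coordinates.
Substitute the transformed coordinates into each option and compare with the original:
(A) x + y  ->  (-x) + (-y) = -x - y   [differs from x + y: not invariant]
(B) x^2 + y^2 + z^2  ->  (-x)^2 + (-y)^2 + (-z)^2 = x^2 + y^2 + z^2   [equals x^2 + y^2 + z^2: invariant]
(C) x - y  ->  (-x) - (-y) = -x + y   [differs from x - y: not invariant]
(D) x + y + z  ->  (-x) + (-y) + (-z) = -x - y - z   [differs from x + y + z: not invariant]

Only option (B), x^2 + y^2 + z^2, is unchanged by the transformation.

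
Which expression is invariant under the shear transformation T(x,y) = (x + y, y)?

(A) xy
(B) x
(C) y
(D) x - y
C

Under the shear T(x,y) = (x + y, y):
Substitute the transformed coordinates into each option and compare with the original:
(A) xy  ->  (x + y)(y) = xy + y^2   [differs from xy: not invariant]
(B) x  ->  (x + y) = x + y   [differs from x: not invariant]
(C) y  ->  (y) = y   [equals y: invariant]
(D) x - y  ->  (x + y) - (y) = x   [differs from x - y: not invariant]

Only option (C), y, is unchanged by the transformation.
A horizontal shear moves points parallel to the x-axis, so the y-coordinate (and any function of y alone) is unchanged.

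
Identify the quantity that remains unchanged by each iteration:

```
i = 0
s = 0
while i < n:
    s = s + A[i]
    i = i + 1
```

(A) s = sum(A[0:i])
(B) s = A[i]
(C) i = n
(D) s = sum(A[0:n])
A

A loop invariant must hold before the first iteration and be re-established by every execution of the body.

(A) s = sum(A[0:i]): Initially i = 0 and s = 0 = sum of the empty slice A[0:0]. If s = sum(A[0:i]) holds at the top of an iteration, the body sets s to sum(A[0:i]) + A[i] = sum(A[0:i+1]) and then i to i+1, so s = sum(A[0:i]) holds again. At exit i = n, giving s = sum(A[0:n]).

The other options fail:
(B) s = A[i]: after the first iteration s = A[0] but i = 1, so s = A[i] compares s with the wrong element (and fails in general).
(C) i = n: false initially (i = 0); it is the exit condition, not an invariant.
(D) s = sum(A[0:n]): false before the loop (s = 0, not the full sum) -- it only becomes true at exit.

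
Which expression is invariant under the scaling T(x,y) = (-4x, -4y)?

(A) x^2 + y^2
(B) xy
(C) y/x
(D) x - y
C

Under the uniform scaling T(x,y) = (-4x, -4y):
Substitute the transformed coordinates into each option and compare with the original:
(A) x^2 + y^2  ->  (-4x)^2 + (-4y)^2 = 16x^2 + 16y^2   [differs from x^2 + y^2: not invariant]
(B) xy  ->  (-4x)(-4y) = 16xy   [differs from xy: not invariant]
(C) y/x  ->  (-4y)/(-4x) = y/x   [equals y/x: invariant]
(D) x - y  ->  (-4x) - (-4y) = -4x + 4y   [differs from x - y: not invariant]

Only option (C), y/x, is unchanged by the transformation.
The common factor -4 cancels in a ratio of coordinates, while sums, products and sums of squares pick up factors of -4 or 16.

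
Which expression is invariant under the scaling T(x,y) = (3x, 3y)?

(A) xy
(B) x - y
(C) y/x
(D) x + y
C

Under the uniform scaling T(x,y) = (3x, 3y):
Substitute the transformed coordinates into each option and compare with the original:
(A) xy  ->  (3x)(3y) = 9xy   [differs from xy: not invariant]
(B) x - y  ->  (3x) - (3y) = 3x - 3y   [differs from x - y: not invariant]
(C) y/x  ->  (3y)/(3x) = y/x   [equals y/x: invariant]
(D) x + y  ->  (3x) + (3y) = 3x + 3y   [differs from x + y: not invariant]

Only option (C), y/x, is unchanged by the transformation.
The common factor 3 cancels in a ratio of coordinates, while sums, products and sums of squares pick up factors of 3 or 9.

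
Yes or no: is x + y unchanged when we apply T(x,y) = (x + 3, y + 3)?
No

Substitute T(x,y) = (x + 3, y + 3) into the expression and compare with the original.

Original: x + y
After applying T: (x + 3) + (y + 3) = x + y + 6

This differs from the original x + y (difference: 6), so the expression is NOT invariant.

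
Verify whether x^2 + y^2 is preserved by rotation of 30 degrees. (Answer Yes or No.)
Yes

Applying rotation by 30 degrees: x' = x*cos(30 degrees) - y*sin(30 degrees) = sqrt(3)x/2 - y/2, y' = x*sin(30 degrees) + y*cos(30 degrees) = x/2 + sqrt(3)y/2

Substituting into x^2 + y^2:
(sqrt(3)x/2 - y/2)^2 + (x/2 + sqrt(3)y/2)^2
= x^2 + y^2

This equals the original expression x^2 + y^2, so it IS invariant.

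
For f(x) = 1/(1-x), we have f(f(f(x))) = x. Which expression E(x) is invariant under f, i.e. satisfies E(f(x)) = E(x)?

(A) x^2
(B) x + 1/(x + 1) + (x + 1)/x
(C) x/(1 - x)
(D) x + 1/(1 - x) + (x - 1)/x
D

Replace x by f(x) = 1/(1 - x) in each option and simplify. As a quick numerical cross-check, also compare E(4) with E(f(4)) = E(-1/3).

(A) x^2  ->  (1/(1 - x))^2 = (x - 1)^(-2); check: E(4) = 16 but E(-1/3) = 1/9.   [not invariant]
(B) x + 1/(x + 1) + (x + 1)/x  ->  (1/(1 - x)) + 1/((1/(1 - x)) + 1) + ((1/(1 - x)) + 1)/(1/(1 - x)) = (-x^3 + 6x^2 - 11x + 7)/(x^2 - 3x + 2); check: E(4) = 109/20 but E(-1/3) = -5/6.   [not invariant]
(C) x/(1 - x)  ->  (1/(1 - x))/(1 - (1/(1 - x))) = -1/x; check: E(4) = -4/3 but E(-1/3) = -1/4.   [not invariant]
(D) x + 1/(1 - x) + (x - 1)/x  ->  (1/(1 - x)) + 1/(1 - (1/(1 - x))) + ((1/(1 - x)) - 1)/(1/(1 - x)), which simplifies back to x + 1/(1 - x) + (x - 1)/x; check: E(4) = 53/12, E(-1/3) = 53/12.   [invariant]

Only (D) is unchanged. Indeed f(f(x)) = 1/(1 - 1/(1-x)) = (1-x)/(-x) = (x-1)/x, so E(x) = x + f(x) + f(f(x)) is the sum over the whole 3-cycle; applying f just permutes the three terms cyclically (x -> f(x) -> f(f(x)) -> x), leaving the sum unchanged.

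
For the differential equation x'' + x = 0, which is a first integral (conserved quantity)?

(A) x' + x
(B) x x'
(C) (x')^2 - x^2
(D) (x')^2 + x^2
D

A first integral I satisfies dI/dt = 0 along every solution. Differentiate each option and use the equation of motion:
(A) d/dt[x' + x] = x'' + x' = -x + x', not identically 0
(B) d/dt[x x'] = (x')^2 + x x'' = (x')^2 - x^2, not identically 0
(C) d/dt[(x')^2 - x^2] = 2x'x'' - 2x x' = -4x x', not identically 0
(D) d/dt[(x')^2 + x^2] = 2x'x'' + 2x x' = 2x'(-x) + 2x x' = 0

Only (D) has zero time-derivative. So the energy-like quantity (x')^2 + x^2 is the first integral.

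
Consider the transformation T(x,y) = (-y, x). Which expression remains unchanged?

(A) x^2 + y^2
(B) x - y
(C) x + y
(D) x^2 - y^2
A

An expression E(x,y) is invariant under T if E(T(x,y)) = E(x,y). Here T(x,y) = (-y, x).
Substitute the transformed coordinates into each option and compare with the original:
(A) x^2 + y^2  ->  (-y)^2 + (x)^2 = x^2 + y^2   [equals x^2 + y^2: invariant]
(B) x - y  ->  (-y) - (x) = -x - y   [differs from x - y: not invariant]
(C) x + y  ->  (-y) + (x) = x - y   [differs from x + y: not invariant]
(D) x^2 - y^2  ->  (-y)^2 - (x)^2 = -x^2 + y^2   [differs from x^2 - y^2: not invariant]

Only option (A), x^2 + y^2, is unchanged by the transformation.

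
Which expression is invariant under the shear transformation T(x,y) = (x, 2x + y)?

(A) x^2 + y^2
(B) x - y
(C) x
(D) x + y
C

Under the shear T(x,y) = (x, 2x + y):
Substitute the transformed coordinates into each option and compare with the original:
(A) x^2 + y^2  ->  (x)^2 + (2x + y)^2 = 5x^2 + 4xy + y^2   [differs from x^2 + y^2: not invariant]
(B) x - y  ->  (x) - (2x + y) = -x - y   [differs from x - y: not invariant]
(C) x  ->  (x) = x   [equals x: invariant]
(D) x + y  ->  (x) + (2x + y) = 3x + y   [differs from x + y: not invariant]

Only option (C), x, is unchanged by the transformation.
A vertical shear moves points parallel to the y-axis, so the x-coordinate (and any function of x alone) is unchanged.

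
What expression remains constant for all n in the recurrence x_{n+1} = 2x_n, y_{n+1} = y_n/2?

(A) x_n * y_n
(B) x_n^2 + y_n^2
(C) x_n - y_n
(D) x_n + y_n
A

For the recurrence x_{n+1} = 2x_n, y_{n+1} = y_n/2:

x_{n+1} * y_{n+1} = (2x_n) * (y_n/2) = x_n * y_n
The product is conserved.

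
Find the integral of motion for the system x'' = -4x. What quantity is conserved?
E = (x')^2 + 4x^2

Multiply the equation by x':
x' * x'' = -4x * x'
The left side is d/dt[(x')^2/2] and the right side is d/dt[-4x^2/2], so
d/dt[(x')^2/2 + 4x^2/2] = 0, i.e. (x')^2/2 + 4x^2/2 = constant.
Multiplying by 2, the integral of motion is E = (x')^2 + 4x^2.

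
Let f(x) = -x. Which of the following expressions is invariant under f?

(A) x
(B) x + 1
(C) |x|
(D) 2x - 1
C

For f(x) = -x:
Applying f replaces x by -x. Since |-x| = |x|, the absolute value is unchanged by f, whereas x -> -x, 2x - 1 -> -2x - 1 and x + 1 -> -x + 1 all change.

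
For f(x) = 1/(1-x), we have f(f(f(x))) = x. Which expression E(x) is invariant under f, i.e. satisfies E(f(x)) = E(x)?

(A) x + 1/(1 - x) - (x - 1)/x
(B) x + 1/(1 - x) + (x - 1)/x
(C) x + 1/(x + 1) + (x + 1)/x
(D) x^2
B

Replace x by f(x) = 1/(1 - x) in each option and simplify. As a quick numerical cross-check, also compare E(3) with E(f(3)) = E(-1/2).

(A) x + 1/(1 - x) - (x - 1)/x  ->  (1/(1 - x)) + 1/(1 - (1/(1 - x))) - ((1/(1 - x)) - 1)/(1/(1 - x)) = (x^2(1 - x) - x + (x - 1)^2)/(x(x - 1)); check: E(3) = 11/6 but E(-1/2) = -17/6.   [not invariant]
(B) x + 1/(1 - x) + (x - 1)/x  ->  (1/(1 - x)) + 1/(1 - (1/(1 - x))) + ((1/(1 - x)) - 1)/(1/(1 - x)), which simplifies back to x + 1/(1 - x) + (x - 1)/x; check: E(3) = 19/6, E(-1/2) = 19/6.   [invariant]
(C) x + 1/(x + 1) + (x + 1)/x  ->  (1/(1 - x)) + 1/((1/(1 - x)) + 1) + ((1/(1 - x)) + 1)/(1/(1 - x)) = (-x^3 + 6x^2 - 11x + 7)/(x^2 - 3x + 2); check: E(3) = 55/12 but E(-1/2) = 1/2.   [not invariant]
(D) x^2  ->  (1/(1 - x))^2 = (x - 1)^(-2); check: E(3) = 9 but E(-1/2) = 1/4.   [not invariant]

Only (B) is unchanged. Indeed f(f(x)) = 1/(1 - 1/(1-x)) = (1-x)/(-x) = (x-1)/x, so E(x) = x + f(x) + f(f(x)) is the sum over the whole 3-cycle; applying f just permutes the three terms cyclically (x -> f(x) -> f(f(x)) -> x), leaving the sum unchanged.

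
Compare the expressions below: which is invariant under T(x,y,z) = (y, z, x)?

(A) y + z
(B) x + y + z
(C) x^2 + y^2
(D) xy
B

Apply T(x,y,z) = (y, z, x) to each option, i.e. replace (x, y, z) by the transformed coordinates.
Substitute the transformed coordinates into each option and compare with the original:
(A) y + z  ->  (z) + (x) = x + z   [differs from y + z: not invariant]
(B) x + y + z  ->  (y) + (z) + (x) = x + y + z   [equals x + y + z: invariant]
(C) x^2 + y^2  ->  (y)^2 + (z)^2 = y^2 + z^2   [differs from x^2 + y^2: not invariant]
(D) xy  ->  (y)(z) = yz   [differs from xy: not invariant]

Only option (B), x + y + z, is unchanged by the transformation.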